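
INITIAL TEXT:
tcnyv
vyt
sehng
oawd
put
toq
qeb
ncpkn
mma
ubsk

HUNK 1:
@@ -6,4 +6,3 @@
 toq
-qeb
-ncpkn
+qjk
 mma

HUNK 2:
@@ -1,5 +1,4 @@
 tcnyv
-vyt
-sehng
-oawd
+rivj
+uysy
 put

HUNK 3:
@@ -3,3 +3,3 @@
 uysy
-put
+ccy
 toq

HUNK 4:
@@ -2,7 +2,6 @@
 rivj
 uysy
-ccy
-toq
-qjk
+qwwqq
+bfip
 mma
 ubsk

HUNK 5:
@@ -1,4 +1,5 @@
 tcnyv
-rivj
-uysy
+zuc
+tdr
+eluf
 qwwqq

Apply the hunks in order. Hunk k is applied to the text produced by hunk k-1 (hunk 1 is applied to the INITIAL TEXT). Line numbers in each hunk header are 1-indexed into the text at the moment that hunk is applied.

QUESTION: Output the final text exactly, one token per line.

Hunk 1: at line 6 remove [qeb,ncpkn] add [qjk] -> 9 lines: tcnyv vyt sehng oawd put toq qjk mma ubsk
Hunk 2: at line 1 remove [vyt,sehng,oawd] add [rivj,uysy] -> 8 lines: tcnyv rivj uysy put toq qjk mma ubsk
Hunk 3: at line 3 remove [put] add [ccy] -> 8 lines: tcnyv rivj uysy ccy toq qjk mma ubsk
Hunk 4: at line 2 remove [ccy,toq,qjk] add [qwwqq,bfip] -> 7 lines: tcnyv rivj uysy qwwqq bfip mma ubsk
Hunk 5: at line 1 remove [rivj,uysy] add [zuc,tdr,eluf] -> 8 lines: tcnyv zuc tdr eluf qwwqq bfip mma ubsk

Answer: tcnyv
zuc
tdr
eluf
qwwqq
bfip
mma
ubsk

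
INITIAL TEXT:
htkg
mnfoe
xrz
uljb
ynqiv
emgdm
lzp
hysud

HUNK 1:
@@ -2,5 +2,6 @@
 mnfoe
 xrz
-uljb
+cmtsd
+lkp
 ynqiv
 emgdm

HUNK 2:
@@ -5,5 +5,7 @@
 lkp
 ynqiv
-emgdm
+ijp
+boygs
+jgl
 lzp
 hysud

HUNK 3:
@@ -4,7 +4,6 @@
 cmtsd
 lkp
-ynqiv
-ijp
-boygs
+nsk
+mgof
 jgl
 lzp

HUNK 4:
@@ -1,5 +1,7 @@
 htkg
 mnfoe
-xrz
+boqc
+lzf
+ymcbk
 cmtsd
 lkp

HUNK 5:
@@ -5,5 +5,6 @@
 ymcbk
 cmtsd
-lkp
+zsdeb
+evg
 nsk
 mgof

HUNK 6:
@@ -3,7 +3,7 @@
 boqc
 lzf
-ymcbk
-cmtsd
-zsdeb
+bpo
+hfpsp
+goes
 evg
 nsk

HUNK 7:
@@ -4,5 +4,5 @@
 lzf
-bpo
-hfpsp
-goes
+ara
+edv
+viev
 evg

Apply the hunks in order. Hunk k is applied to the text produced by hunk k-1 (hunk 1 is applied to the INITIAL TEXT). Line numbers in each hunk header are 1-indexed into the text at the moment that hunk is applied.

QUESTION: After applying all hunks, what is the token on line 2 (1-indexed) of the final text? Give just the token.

Answer: mnfoe

Derivation:
Hunk 1: at line 2 remove [uljb] add [cmtsd,lkp] -> 9 lines: htkg mnfoe xrz cmtsd lkp ynqiv emgdm lzp hysud
Hunk 2: at line 5 remove [emgdm] add [ijp,boygs,jgl] -> 11 lines: htkg mnfoe xrz cmtsd lkp ynqiv ijp boygs jgl lzp hysud
Hunk 3: at line 4 remove [ynqiv,ijp,boygs] add [nsk,mgof] -> 10 lines: htkg mnfoe xrz cmtsd lkp nsk mgof jgl lzp hysud
Hunk 4: at line 1 remove [xrz] add [boqc,lzf,ymcbk] -> 12 lines: htkg mnfoe boqc lzf ymcbk cmtsd lkp nsk mgof jgl lzp hysud
Hunk 5: at line 5 remove [lkp] add [zsdeb,evg] -> 13 lines: htkg mnfoe boqc lzf ymcbk cmtsd zsdeb evg nsk mgof jgl lzp hysud
Hunk 6: at line 3 remove [ymcbk,cmtsd,zsdeb] add [bpo,hfpsp,goes] -> 13 lines: htkg mnfoe boqc lzf bpo hfpsp goes evg nsk mgof jgl lzp hysud
Hunk 7: at line 4 remove [bpo,hfpsp,goes] add [ara,edv,viev] -> 13 lines: htkg mnfoe boqc lzf ara edv viev evg nsk mgof jgl lzp hysud
Final line 2: mnfoe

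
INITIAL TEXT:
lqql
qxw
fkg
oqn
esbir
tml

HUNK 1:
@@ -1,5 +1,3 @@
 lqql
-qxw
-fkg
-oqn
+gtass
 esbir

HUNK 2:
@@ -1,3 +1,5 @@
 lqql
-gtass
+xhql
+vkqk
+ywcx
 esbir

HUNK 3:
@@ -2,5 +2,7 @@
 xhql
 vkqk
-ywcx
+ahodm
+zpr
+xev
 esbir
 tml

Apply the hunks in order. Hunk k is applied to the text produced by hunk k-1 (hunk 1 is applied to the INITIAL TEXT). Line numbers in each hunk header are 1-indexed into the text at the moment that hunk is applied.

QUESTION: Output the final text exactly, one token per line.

Answer: lqql
xhql
vkqk
ahodm
zpr
xev
esbir
tml

Derivation:
Hunk 1: at line 1 remove [qxw,fkg,oqn] add [gtass] -> 4 lines: lqql gtass esbir tml
Hunk 2: at line 1 remove [gtass] add [xhql,vkqk,ywcx] -> 6 lines: lqql xhql vkqk ywcx esbir tml
Hunk 3: at line 2 remove [ywcx] add [ahodm,zpr,xev] -> 8 lines: lqql xhql vkqk ahodm zpr xev esbir tml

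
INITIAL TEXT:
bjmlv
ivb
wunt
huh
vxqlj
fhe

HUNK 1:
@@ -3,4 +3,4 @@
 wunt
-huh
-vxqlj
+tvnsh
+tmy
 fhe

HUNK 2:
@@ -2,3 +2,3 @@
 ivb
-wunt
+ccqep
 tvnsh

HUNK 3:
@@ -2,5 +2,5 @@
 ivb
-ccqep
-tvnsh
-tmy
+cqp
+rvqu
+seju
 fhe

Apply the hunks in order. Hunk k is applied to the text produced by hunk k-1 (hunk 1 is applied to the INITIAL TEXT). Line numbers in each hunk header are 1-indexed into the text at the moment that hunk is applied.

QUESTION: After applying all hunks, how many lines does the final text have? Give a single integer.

Hunk 1: at line 3 remove [huh,vxqlj] add [tvnsh,tmy] -> 6 lines: bjmlv ivb wunt tvnsh tmy fhe
Hunk 2: at line 2 remove [wunt] add [ccqep] -> 6 lines: bjmlv ivb ccqep tvnsh tmy fhe
Hunk 3: at line 2 remove [ccqep,tvnsh,tmy] add [cqp,rvqu,seju] -> 6 lines: bjmlv ivb cqp rvqu seju fhe
Final line count: 6

Answer: 6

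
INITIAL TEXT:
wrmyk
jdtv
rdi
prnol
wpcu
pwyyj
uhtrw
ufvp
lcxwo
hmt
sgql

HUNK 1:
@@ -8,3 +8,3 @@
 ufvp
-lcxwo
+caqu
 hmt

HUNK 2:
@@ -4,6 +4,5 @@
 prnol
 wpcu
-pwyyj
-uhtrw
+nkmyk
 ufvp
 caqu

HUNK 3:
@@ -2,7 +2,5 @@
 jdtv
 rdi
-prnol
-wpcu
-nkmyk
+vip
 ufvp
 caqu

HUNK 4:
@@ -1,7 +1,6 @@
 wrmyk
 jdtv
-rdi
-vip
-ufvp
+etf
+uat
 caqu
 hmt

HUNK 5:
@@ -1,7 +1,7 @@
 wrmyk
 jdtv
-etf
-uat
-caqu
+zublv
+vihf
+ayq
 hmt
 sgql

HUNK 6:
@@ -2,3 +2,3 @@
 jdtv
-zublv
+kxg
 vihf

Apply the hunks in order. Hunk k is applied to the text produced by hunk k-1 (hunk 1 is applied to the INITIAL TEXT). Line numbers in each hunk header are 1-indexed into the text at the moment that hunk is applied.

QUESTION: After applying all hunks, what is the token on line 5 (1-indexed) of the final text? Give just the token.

Answer: ayq

Derivation:
Hunk 1: at line 8 remove [lcxwo] add [caqu] -> 11 lines: wrmyk jdtv rdi prnol wpcu pwyyj uhtrw ufvp caqu hmt sgql
Hunk 2: at line 4 remove [pwyyj,uhtrw] add [nkmyk] -> 10 lines: wrmyk jdtv rdi prnol wpcu nkmyk ufvp caqu hmt sgql
Hunk 3: at line 2 remove [prnol,wpcu,nkmyk] add [vip] -> 8 lines: wrmyk jdtv rdi vip ufvp caqu hmt sgql
Hunk 4: at line 1 remove [rdi,vip,ufvp] add [etf,uat] -> 7 lines: wrmyk jdtv etf uat caqu hmt sgql
Hunk 5: at line 1 remove [etf,uat,caqu] add [zublv,vihf,ayq] -> 7 lines: wrmyk jdtv zublv vihf ayq hmt sgql
Hunk 6: at line 2 remove [zublv] add [kxg] -> 7 lines: wrmyk jdtv kxg vihf ayq hmt sgql
Final line 5: ayq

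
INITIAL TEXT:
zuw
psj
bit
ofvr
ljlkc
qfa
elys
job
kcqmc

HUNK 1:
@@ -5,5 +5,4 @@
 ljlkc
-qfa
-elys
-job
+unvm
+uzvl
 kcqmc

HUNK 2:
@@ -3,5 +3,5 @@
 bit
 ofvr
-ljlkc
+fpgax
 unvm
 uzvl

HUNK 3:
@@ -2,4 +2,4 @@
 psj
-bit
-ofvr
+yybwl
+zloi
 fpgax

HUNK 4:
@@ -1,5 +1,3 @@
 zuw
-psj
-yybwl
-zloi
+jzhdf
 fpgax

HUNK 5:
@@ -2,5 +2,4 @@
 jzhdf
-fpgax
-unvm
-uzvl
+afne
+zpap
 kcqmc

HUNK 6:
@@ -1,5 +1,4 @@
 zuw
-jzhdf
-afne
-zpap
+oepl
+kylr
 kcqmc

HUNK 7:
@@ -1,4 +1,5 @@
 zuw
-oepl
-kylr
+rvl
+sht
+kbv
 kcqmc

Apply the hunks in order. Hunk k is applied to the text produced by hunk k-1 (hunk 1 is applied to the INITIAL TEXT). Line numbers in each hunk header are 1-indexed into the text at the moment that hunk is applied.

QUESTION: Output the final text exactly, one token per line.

Answer: zuw
rvl
sht
kbv
kcqmc

Derivation:
Hunk 1: at line 5 remove [qfa,elys,job] add [unvm,uzvl] -> 8 lines: zuw psj bit ofvr ljlkc unvm uzvl kcqmc
Hunk 2: at line 3 remove [ljlkc] add [fpgax] -> 8 lines: zuw psj bit ofvr fpgax unvm uzvl kcqmc
Hunk 3: at line 2 remove [bit,ofvr] add [yybwl,zloi] -> 8 lines: zuw psj yybwl zloi fpgax unvm uzvl kcqmc
Hunk 4: at line 1 remove [psj,yybwl,zloi] add [jzhdf] -> 6 lines: zuw jzhdf fpgax unvm uzvl kcqmc
Hunk 5: at line 2 remove [fpgax,unvm,uzvl] add [afne,zpap] -> 5 lines: zuw jzhdf afne zpap kcqmc
Hunk 6: at line 1 remove [jzhdf,afne,zpap] add [oepl,kylr] -> 4 lines: zuw oepl kylr kcqmc
Hunk 7: at line 1 remove [oepl,kylr] add [rvl,sht,kbv] -> 5 lines: zuw rvl sht kbv kcqmc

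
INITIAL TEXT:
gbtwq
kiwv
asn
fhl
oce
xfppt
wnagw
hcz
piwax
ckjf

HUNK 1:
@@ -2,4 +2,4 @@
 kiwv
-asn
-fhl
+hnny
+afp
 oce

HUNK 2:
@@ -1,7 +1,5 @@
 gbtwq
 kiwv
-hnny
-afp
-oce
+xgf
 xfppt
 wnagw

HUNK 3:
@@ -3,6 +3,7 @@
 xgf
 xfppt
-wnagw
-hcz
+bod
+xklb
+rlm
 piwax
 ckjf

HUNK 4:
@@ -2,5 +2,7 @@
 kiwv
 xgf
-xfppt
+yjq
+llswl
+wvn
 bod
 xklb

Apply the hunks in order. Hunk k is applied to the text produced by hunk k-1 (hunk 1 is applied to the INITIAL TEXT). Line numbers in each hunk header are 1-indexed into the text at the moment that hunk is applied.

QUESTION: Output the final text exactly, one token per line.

Hunk 1: at line 2 remove [asn,fhl] add [hnny,afp] -> 10 lines: gbtwq kiwv hnny afp oce xfppt wnagw hcz piwax ckjf
Hunk 2: at line 1 remove [hnny,afp,oce] add [xgf] -> 8 lines: gbtwq kiwv xgf xfppt wnagw hcz piwax ckjf
Hunk 3: at line 3 remove [wnagw,hcz] add [bod,xklb,rlm] -> 9 lines: gbtwq kiwv xgf xfppt bod xklb rlm piwax ckjf
Hunk 4: at line 2 remove [xfppt] add [yjq,llswl,wvn] -> 11 lines: gbtwq kiwv xgf yjq llswl wvn bod xklb rlm piwax ckjf

Answer: gbtwq
kiwv
xgf
yjq
llswl
wvn
bod
xklb
rlm
piwax
ckjf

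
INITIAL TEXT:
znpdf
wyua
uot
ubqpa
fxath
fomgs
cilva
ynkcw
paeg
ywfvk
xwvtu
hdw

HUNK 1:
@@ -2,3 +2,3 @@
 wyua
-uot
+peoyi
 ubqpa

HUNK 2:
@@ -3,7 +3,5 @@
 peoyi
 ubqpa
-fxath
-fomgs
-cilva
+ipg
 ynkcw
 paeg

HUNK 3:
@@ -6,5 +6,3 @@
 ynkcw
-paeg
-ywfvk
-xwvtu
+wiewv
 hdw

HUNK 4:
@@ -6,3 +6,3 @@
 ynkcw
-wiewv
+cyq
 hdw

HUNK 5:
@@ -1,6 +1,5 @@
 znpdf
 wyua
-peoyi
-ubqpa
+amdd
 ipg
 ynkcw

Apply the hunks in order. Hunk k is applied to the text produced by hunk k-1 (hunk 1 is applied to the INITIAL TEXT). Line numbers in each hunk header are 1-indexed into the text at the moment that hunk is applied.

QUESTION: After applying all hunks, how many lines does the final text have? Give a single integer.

Hunk 1: at line 2 remove [uot] add [peoyi] -> 12 lines: znpdf wyua peoyi ubqpa fxath fomgs cilva ynkcw paeg ywfvk xwvtu hdw
Hunk 2: at line 3 remove [fxath,fomgs,cilva] add [ipg] -> 10 lines: znpdf wyua peoyi ubqpa ipg ynkcw paeg ywfvk xwvtu hdw
Hunk 3: at line 6 remove [paeg,ywfvk,xwvtu] add [wiewv] -> 8 lines: znpdf wyua peoyi ubqpa ipg ynkcw wiewv hdw
Hunk 4: at line 6 remove [wiewv] add [cyq] -> 8 lines: znpdf wyua peoyi ubqpa ipg ynkcw cyq hdw
Hunk 5: at line 1 remove [peoyi,ubqpa] add [amdd] -> 7 lines: znpdf wyua amdd ipg ynkcw cyq hdw
Final line count: 7

Answer: 7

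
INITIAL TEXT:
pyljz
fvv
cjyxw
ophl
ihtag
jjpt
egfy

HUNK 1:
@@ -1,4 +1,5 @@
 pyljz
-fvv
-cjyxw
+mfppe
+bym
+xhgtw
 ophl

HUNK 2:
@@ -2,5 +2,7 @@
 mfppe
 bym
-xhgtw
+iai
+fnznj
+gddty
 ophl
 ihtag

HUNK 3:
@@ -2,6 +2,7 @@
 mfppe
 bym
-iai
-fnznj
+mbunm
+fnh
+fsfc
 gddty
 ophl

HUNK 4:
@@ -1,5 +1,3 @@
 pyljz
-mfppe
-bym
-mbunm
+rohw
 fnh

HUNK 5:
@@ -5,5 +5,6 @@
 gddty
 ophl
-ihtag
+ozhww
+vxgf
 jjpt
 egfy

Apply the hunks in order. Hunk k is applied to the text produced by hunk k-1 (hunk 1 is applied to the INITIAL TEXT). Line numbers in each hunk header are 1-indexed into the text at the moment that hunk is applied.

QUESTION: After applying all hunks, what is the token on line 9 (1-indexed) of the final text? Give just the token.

Hunk 1: at line 1 remove [fvv,cjyxw] add [mfppe,bym,xhgtw] -> 8 lines: pyljz mfppe bym xhgtw ophl ihtag jjpt egfy
Hunk 2: at line 2 remove [xhgtw] add [iai,fnznj,gddty] -> 10 lines: pyljz mfppe bym iai fnznj gddty ophl ihtag jjpt egfy
Hunk 3: at line 2 remove [iai,fnznj] add [mbunm,fnh,fsfc] -> 11 lines: pyljz mfppe bym mbunm fnh fsfc gddty ophl ihtag jjpt egfy
Hunk 4: at line 1 remove [mfppe,bym,mbunm] add [rohw] -> 9 lines: pyljz rohw fnh fsfc gddty ophl ihtag jjpt egfy
Hunk 5: at line 5 remove [ihtag] add [ozhww,vxgf] -> 10 lines: pyljz rohw fnh fsfc gddty ophl ozhww vxgf jjpt egfy
Final line 9: jjpt

Answer: jjpt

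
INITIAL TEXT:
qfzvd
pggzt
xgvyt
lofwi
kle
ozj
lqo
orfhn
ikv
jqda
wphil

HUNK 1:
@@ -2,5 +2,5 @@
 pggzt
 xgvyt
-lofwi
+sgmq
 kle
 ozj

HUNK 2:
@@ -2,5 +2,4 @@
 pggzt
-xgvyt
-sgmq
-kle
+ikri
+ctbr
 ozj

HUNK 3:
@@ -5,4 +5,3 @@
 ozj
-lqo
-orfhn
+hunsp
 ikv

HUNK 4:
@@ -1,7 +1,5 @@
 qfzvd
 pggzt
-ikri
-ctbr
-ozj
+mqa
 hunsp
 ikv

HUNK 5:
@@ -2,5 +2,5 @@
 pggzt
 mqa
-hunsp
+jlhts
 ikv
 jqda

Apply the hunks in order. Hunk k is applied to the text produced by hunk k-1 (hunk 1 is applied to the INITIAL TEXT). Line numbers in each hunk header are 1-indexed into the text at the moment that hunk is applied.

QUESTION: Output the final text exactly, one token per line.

Hunk 1: at line 2 remove [lofwi] add [sgmq] -> 11 lines: qfzvd pggzt xgvyt sgmq kle ozj lqo orfhn ikv jqda wphil
Hunk 2: at line 2 remove [xgvyt,sgmq,kle] add [ikri,ctbr] -> 10 lines: qfzvd pggzt ikri ctbr ozj lqo orfhn ikv jqda wphil
Hunk 3: at line 5 remove [lqo,orfhn] add [hunsp] -> 9 lines: qfzvd pggzt ikri ctbr ozj hunsp ikv jqda wphil
Hunk 4: at line 1 remove [ikri,ctbr,ozj] add [mqa] -> 7 lines: qfzvd pggzt mqa hunsp ikv jqda wphil
Hunk 5: at line 2 remove [hunsp] add [jlhts] -> 7 lines: qfzvd pggzt mqa jlhts ikv jqda wphil

Answer: qfzvd
pggzt
mqa
jlhts
ikv
jqda
wphil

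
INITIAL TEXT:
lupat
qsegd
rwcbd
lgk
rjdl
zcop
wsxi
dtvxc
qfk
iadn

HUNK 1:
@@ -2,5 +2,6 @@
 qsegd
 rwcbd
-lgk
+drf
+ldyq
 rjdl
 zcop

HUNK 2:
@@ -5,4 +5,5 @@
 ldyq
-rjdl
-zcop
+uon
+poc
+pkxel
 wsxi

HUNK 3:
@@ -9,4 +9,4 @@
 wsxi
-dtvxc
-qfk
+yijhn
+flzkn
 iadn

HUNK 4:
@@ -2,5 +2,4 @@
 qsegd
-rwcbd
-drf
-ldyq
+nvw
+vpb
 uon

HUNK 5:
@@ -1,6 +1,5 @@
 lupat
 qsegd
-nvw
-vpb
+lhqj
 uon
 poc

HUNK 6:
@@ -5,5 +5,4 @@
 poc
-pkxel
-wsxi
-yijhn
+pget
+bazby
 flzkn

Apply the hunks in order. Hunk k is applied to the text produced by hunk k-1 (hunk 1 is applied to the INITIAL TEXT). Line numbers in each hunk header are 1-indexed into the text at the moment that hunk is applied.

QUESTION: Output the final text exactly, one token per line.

Answer: lupat
qsegd
lhqj
uon
poc
pget
bazby
flzkn
iadn

Derivation:
Hunk 1: at line 2 remove [lgk] add [drf,ldyq] -> 11 lines: lupat qsegd rwcbd drf ldyq rjdl zcop wsxi dtvxc qfk iadn
Hunk 2: at line 5 remove [rjdl,zcop] add [uon,poc,pkxel] -> 12 lines: lupat qsegd rwcbd drf ldyq uon poc pkxel wsxi dtvxc qfk iadn
Hunk 3: at line 9 remove [dtvxc,qfk] add [yijhn,flzkn] -> 12 lines: lupat qsegd rwcbd drf ldyq uon poc pkxel wsxi yijhn flzkn iadn
Hunk 4: at line 2 remove [rwcbd,drf,ldyq] add [nvw,vpb] -> 11 lines: lupat qsegd nvw vpb uon poc pkxel wsxi yijhn flzkn iadn
Hunk 5: at line 1 remove [nvw,vpb] add [lhqj] -> 10 lines: lupat qsegd lhqj uon poc pkxel wsxi yijhn flzkn iadn
Hunk 6: at line 5 remove [pkxel,wsxi,yijhn] add [pget,bazby] -> 9 lines: lupat qsegd lhqj uon poc pget bazby flzkn iadn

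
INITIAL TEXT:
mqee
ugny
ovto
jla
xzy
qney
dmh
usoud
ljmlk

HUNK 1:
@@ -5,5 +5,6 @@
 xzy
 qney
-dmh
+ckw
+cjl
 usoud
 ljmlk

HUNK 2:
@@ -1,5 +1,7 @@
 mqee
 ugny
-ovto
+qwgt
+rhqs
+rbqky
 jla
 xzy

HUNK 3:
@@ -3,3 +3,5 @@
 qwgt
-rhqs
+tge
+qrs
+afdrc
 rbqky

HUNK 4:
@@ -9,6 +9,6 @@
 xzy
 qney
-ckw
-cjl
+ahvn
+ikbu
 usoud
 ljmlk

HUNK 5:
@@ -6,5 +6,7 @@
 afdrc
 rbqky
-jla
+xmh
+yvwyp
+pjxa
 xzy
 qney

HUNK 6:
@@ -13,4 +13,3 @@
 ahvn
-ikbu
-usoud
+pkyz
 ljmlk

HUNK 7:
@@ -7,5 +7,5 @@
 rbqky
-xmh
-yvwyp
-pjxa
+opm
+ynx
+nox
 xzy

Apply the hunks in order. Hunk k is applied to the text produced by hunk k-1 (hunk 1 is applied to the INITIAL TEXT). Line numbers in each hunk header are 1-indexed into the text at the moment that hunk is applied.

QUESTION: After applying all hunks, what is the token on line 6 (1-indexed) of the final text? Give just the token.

Hunk 1: at line 5 remove [dmh] add [ckw,cjl] -> 10 lines: mqee ugny ovto jla xzy qney ckw cjl usoud ljmlk
Hunk 2: at line 1 remove [ovto] add [qwgt,rhqs,rbqky] -> 12 lines: mqee ugny qwgt rhqs rbqky jla xzy qney ckw cjl usoud ljmlk
Hunk 3: at line 3 remove [rhqs] add [tge,qrs,afdrc] -> 14 lines: mqee ugny qwgt tge qrs afdrc rbqky jla xzy qney ckw cjl usoud ljmlk
Hunk 4: at line 9 remove [ckw,cjl] add [ahvn,ikbu] -> 14 lines: mqee ugny qwgt tge qrs afdrc rbqky jla xzy qney ahvn ikbu usoud ljmlk
Hunk 5: at line 6 remove [jla] add [xmh,yvwyp,pjxa] -> 16 lines: mqee ugny qwgt tge qrs afdrc rbqky xmh yvwyp pjxa xzy qney ahvn ikbu usoud ljmlk
Hunk 6: at line 13 remove [ikbu,usoud] add [pkyz] -> 15 lines: mqee ugny qwgt tge qrs afdrc rbqky xmh yvwyp pjxa xzy qney ahvn pkyz ljmlk
Hunk 7: at line 7 remove [xmh,yvwyp,pjxa] add [opm,ynx,nox] -> 15 lines: mqee ugny qwgt tge qrs afdrc rbqky opm ynx nox xzy qney ahvn pkyz ljmlk
Final line 6: afdrc

Answer: afdrc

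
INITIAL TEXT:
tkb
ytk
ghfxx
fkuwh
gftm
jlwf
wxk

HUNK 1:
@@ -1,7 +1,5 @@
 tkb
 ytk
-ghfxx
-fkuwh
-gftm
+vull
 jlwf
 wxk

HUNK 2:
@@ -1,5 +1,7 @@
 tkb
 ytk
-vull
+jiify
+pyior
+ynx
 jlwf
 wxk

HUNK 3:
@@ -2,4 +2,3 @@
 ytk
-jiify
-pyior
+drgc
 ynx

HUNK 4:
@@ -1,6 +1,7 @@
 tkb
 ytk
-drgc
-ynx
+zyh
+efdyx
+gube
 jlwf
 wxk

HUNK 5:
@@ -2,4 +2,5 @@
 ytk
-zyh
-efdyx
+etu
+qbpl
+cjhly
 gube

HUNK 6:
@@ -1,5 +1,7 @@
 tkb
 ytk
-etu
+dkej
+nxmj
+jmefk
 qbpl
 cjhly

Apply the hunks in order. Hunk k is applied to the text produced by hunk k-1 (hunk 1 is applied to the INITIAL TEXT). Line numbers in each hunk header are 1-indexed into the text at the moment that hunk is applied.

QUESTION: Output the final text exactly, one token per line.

Hunk 1: at line 1 remove [ghfxx,fkuwh,gftm] add [vull] -> 5 lines: tkb ytk vull jlwf wxk
Hunk 2: at line 1 remove [vull] add [jiify,pyior,ynx] -> 7 lines: tkb ytk jiify pyior ynx jlwf wxk
Hunk 3: at line 2 remove [jiify,pyior] add [drgc] -> 6 lines: tkb ytk drgc ynx jlwf wxk
Hunk 4: at line 1 remove [drgc,ynx] add [zyh,efdyx,gube] -> 7 lines: tkb ytk zyh efdyx gube jlwf wxk
Hunk 5: at line 2 remove [zyh,efdyx] add [etu,qbpl,cjhly] -> 8 lines: tkb ytk etu qbpl cjhly gube jlwf wxk
Hunk 6: at line 1 remove [etu] add [dkej,nxmj,jmefk] -> 10 lines: tkb ytk dkej nxmj jmefk qbpl cjhly gube jlwf wxk

Answer: tkb
ytk
dkej
nxmj
jmefk
qbpl
cjhly
gube
jlwf
wxk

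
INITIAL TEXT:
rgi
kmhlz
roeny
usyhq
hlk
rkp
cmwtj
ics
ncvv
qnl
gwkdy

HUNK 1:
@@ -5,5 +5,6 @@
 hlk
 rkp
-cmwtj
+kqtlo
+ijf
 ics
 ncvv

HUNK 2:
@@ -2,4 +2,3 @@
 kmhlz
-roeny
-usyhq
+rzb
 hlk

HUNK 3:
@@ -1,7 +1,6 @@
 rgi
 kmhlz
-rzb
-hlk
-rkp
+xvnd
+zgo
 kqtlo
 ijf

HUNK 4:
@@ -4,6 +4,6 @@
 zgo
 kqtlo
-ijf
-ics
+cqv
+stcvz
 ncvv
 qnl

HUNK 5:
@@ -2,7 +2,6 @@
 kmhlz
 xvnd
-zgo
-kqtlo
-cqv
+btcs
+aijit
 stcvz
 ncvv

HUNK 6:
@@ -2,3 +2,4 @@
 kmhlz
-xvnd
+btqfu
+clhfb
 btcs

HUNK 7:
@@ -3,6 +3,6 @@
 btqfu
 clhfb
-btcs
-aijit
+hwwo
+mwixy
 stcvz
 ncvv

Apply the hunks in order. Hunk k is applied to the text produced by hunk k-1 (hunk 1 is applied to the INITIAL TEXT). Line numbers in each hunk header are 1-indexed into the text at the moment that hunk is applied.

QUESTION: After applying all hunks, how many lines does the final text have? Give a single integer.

Hunk 1: at line 5 remove [cmwtj] add [kqtlo,ijf] -> 12 lines: rgi kmhlz roeny usyhq hlk rkp kqtlo ijf ics ncvv qnl gwkdy
Hunk 2: at line 2 remove [roeny,usyhq] add [rzb] -> 11 lines: rgi kmhlz rzb hlk rkp kqtlo ijf ics ncvv qnl gwkdy
Hunk 3: at line 1 remove [rzb,hlk,rkp] add [xvnd,zgo] -> 10 lines: rgi kmhlz xvnd zgo kqtlo ijf ics ncvv qnl gwkdy
Hunk 4: at line 4 remove [ijf,ics] add [cqv,stcvz] -> 10 lines: rgi kmhlz xvnd zgo kqtlo cqv stcvz ncvv qnl gwkdy
Hunk 5: at line 2 remove [zgo,kqtlo,cqv] add [btcs,aijit] -> 9 lines: rgi kmhlz xvnd btcs aijit stcvz ncvv qnl gwkdy
Hunk 6: at line 2 remove [xvnd] add [btqfu,clhfb] -> 10 lines: rgi kmhlz btqfu clhfb btcs aijit stcvz ncvv qnl gwkdy
Hunk 7: at line 3 remove [btcs,aijit] add [hwwo,mwixy] -> 10 lines: rgi kmhlz btqfu clhfb hwwo mwixy stcvz ncvv qnl gwkdy
Final line count: 10

Answer: 10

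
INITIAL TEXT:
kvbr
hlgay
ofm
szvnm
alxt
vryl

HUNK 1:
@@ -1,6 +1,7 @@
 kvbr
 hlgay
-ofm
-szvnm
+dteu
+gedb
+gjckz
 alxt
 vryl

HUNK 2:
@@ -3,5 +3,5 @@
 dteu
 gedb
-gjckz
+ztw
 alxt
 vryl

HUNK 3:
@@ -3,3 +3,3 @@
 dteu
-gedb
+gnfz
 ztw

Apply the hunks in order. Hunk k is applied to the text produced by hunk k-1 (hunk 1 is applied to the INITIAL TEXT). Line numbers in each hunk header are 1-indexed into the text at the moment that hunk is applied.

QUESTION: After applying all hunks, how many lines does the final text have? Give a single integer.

Hunk 1: at line 1 remove [ofm,szvnm] add [dteu,gedb,gjckz] -> 7 lines: kvbr hlgay dteu gedb gjckz alxt vryl
Hunk 2: at line 3 remove [gjckz] add [ztw] -> 7 lines: kvbr hlgay dteu gedb ztw alxt vryl
Hunk 3: at line 3 remove [gedb] add [gnfz] -> 7 lines: kvbr hlgay dteu gnfz ztw alxt vryl
Final line count: 7

Answer: 7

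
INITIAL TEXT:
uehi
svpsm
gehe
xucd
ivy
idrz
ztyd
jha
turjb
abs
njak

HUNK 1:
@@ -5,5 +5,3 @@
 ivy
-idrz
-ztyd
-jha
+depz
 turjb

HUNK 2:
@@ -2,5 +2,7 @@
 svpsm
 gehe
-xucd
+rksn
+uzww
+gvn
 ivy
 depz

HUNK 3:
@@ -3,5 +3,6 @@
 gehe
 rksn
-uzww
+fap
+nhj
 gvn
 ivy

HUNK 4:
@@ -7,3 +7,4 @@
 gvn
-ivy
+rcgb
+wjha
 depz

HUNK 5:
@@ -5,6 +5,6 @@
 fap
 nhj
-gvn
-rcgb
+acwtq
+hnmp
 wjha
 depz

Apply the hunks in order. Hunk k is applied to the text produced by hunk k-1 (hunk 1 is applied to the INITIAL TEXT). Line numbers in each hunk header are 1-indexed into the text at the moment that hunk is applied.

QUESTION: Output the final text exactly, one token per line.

Hunk 1: at line 5 remove [idrz,ztyd,jha] add [depz] -> 9 lines: uehi svpsm gehe xucd ivy depz turjb abs njak
Hunk 2: at line 2 remove [xucd] add [rksn,uzww,gvn] -> 11 lines: uehi svpsm gehe rksn uzww gvn ivy depz turjb abs njak
Hunk 3: at line 3 remove [uzww] add [fap,nhj] -> 12 lines: uehi svpsm gehe rksn fap nhj gvn ivy depz turjb abs njak
Hunk 4: at line 7 remove [ivy] add [rcgb,wjha] -> 13 lines: uehi svpsm gehe rksn fap nhj gvn rcgb wjha depz turjb abs njak
Hunk 5: at line 5 remove [gvn,rcgb] add [acwtq,hnmp] -> 13 lines: uehi svpsm gehe rksn fap nhj acwtq hnmp wjha depz turjb abs njak

Answer: uehi
svpsm
gehe
rksn
fap
nhj
acwtq
hnmp
wjha
depz
turjb
abs
njak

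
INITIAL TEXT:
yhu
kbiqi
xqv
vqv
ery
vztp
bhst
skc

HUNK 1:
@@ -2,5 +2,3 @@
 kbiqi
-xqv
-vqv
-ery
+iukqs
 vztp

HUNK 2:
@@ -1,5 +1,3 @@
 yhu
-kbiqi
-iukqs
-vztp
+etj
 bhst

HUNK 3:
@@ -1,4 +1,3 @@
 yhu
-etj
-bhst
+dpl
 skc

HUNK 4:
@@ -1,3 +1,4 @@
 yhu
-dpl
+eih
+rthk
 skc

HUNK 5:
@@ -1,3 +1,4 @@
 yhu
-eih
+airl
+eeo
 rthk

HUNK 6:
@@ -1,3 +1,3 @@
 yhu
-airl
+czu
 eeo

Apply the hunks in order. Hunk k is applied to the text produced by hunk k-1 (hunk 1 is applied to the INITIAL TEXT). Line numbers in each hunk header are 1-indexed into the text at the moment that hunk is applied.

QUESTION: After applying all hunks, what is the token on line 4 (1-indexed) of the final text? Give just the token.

Hunk 1: at line 2 remove [xqv,vqv,ery] add [iukqs] -> 6 lines: yhu kbiqi iukqs vztp bhst skc
Hunk 2: at line 1 remove [kbiqi,iukqs,vztp] add [etj] -> 4 lines: yhu etj bhst skc
Hunk 3: at line 1 remove [etj,bhst] add [dpl] -> 3 lines: yhu dpl skc
Hunk 4: at line 1 remove [dpl] add [eih,rthk] -> 4 lines: yhu eih rthk skc
Hunk 5: at line 1 remove [eih] add [airl,eeo] -> 5 lines: yhu airl eeo rthk skc
Hunk 6: at line 1 remove [airl] add [czu] -> 5 lines: yhu czu eeo rthk skc
Final line 4: rthk

Answer: rthk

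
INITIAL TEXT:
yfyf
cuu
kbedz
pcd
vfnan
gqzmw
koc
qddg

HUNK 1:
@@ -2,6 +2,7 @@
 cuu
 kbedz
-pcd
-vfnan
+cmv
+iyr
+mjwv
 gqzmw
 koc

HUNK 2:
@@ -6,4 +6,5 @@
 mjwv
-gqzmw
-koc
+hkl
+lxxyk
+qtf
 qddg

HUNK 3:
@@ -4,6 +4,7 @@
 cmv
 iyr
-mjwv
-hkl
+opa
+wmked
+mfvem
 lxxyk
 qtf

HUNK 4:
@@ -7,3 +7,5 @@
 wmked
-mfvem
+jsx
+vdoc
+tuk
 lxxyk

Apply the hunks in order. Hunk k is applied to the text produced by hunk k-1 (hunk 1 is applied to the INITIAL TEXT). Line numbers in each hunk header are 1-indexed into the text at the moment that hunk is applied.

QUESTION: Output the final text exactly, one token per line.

Answer: yfyf
cuu
kbedz
cmv
iyr
opa
wmked
jsx
vdoc
tuk
lxxyk
qtf
qddg

Derivation:
Hunk 1: at line 2 remove [pcd,vfnan] add [cmv,iyr,mjwv] -> 9 lines: yfyf cuu kbedz cmv iyr mjwv gqzmw koc qddg
Hunk 2: at line 6 remove [gqzmw,koc] add [hkl,lxxyk,qtf] -> 10 lines: yfyf cuu kbedz cmv iyr mjwv hkl lxxyk qtf qddg
Hunk 3: at line 4 remove [mjwv,hkl] add [opa,wmked,mfvem] -> 11 lines: yfyf cuu kbedz cmv iyr opa wmked mfvem lxxyk qtf qddg
Hunk 4: at line 7 remove [mfvem] add [jsx,vdoc,tuk] -> 13 lines: yfyf cuu kbedz cmv iyr opa wmked jsx vdoc tuk lxxyk qtf qddg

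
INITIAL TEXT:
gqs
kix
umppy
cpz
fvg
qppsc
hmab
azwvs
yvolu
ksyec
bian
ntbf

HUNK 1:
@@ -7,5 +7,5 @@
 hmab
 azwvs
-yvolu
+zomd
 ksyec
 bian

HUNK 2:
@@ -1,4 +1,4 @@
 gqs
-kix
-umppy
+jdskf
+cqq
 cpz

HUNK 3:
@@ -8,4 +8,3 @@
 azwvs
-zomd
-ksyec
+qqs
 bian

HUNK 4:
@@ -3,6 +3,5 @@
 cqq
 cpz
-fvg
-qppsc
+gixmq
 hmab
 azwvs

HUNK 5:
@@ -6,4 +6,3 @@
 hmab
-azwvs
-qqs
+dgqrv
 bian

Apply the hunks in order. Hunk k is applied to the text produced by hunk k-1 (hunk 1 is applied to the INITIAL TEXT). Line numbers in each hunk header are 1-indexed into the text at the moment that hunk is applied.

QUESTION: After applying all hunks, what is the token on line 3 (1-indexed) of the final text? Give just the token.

Answer: cqq

Derivation:
Hunk 1: at line 7 remove [yvolu] add [zomd] -> 12 lines: gqs kix umppy cpz fvg qppsc hmab azwvs zomd ksyec bian ntbf
Hunk 2: at line 1 remove [kix,umppy] add [jdskf,cqq] -> 12 lines: gqs jdskf cqq cpz fvg qppsc hmab azwvs zomd ksyec bian ntbf
Hunk 3: at line 8 remove [zomd,ksyec] add [qqs] -> 11 lines: gqs jdskf cqq cpz fvg qppsc hmab azwvs qqs bian ntbf
Hunk 4: at line 3 remove [fvg,qppsc] add [gixmq] -> 10 lines: gqs jdskf cqq cpz gixmq hmab azwvs qqs bian ntbf
Hunk 5: at line 6 remove [azwvs,qqs] add [dgqrv] -> 9 lines: gqs jdskf cqq cpz gixmq hmab dgqrv bian ntbf
Final line 3: cqq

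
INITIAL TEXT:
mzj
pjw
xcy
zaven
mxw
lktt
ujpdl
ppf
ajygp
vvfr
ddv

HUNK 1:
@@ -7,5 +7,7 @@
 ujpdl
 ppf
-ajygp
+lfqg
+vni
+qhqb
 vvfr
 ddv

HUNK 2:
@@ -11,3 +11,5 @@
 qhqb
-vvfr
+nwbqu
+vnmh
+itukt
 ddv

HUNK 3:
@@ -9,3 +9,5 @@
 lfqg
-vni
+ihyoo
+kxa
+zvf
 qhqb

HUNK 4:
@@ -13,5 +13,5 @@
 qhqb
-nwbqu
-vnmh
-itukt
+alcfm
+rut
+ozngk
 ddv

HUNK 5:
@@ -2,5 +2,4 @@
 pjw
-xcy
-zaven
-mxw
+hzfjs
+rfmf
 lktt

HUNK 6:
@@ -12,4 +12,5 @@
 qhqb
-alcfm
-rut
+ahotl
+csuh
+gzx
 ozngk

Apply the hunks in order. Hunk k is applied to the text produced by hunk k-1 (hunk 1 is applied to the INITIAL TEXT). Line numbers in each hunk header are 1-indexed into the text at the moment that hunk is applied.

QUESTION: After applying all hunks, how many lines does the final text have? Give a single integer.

Answer: 17

Derivation:
Hunk 1: at line 7 remove [ajygp] add [lfqg,vni,qhqb] -> 13 lines: mzj pjw xcy zaven mxw lktt ujpdl ppf lfqg vni qhqb vvfr ddv
Hunk 2: at line 11 remove [vvfr] add [nwbqu,vnmh,itukt] -> 15 lines: mzj pjw xcy zaven mxw lktt ujpdl ppf lfqg vni qhqb nwbqu vnmh itukt ddv
Hunk 3: at line 9 remove [vni] add [ihyoo,kxa,zvf] -> 17 lines: mzj pjw xcy zaven mxw lktt ujpdl ppf lfqg ihyoo kxa zvf qhqb nwbqu vnmh itukt ddv
Hunk 4: at line 13 remove [nwbqu,vnmh,itukt] add [alcfm,rut,ozngk] -> 17 lines: mzj pjw xcy zaven mxw lktt ujpdl ppf lfqg ihyoo kxa zvf qhqb alcfm rut ozngk ddv
Hunk 5: at line 2 remove [xcy,zaven,mxw] add [hzfjs,rfmf] -> 16 lines: mzj pjw hzfjs rfmf lktt ujpdl ppf lfqg ihyoo kxa zvf qhqb alcfm rut ozngk ddv
Hunk 6: at line 12 remove [alcfm,rut] add [ahotl,csuh,gzx] -> 17 lines: mzj pjw hzfjs rfmf lktt ujpdl ppf lfqg ihyoo kxa zvf qhqb ahotl csuh gzx ozngk ddv
Final line count: 17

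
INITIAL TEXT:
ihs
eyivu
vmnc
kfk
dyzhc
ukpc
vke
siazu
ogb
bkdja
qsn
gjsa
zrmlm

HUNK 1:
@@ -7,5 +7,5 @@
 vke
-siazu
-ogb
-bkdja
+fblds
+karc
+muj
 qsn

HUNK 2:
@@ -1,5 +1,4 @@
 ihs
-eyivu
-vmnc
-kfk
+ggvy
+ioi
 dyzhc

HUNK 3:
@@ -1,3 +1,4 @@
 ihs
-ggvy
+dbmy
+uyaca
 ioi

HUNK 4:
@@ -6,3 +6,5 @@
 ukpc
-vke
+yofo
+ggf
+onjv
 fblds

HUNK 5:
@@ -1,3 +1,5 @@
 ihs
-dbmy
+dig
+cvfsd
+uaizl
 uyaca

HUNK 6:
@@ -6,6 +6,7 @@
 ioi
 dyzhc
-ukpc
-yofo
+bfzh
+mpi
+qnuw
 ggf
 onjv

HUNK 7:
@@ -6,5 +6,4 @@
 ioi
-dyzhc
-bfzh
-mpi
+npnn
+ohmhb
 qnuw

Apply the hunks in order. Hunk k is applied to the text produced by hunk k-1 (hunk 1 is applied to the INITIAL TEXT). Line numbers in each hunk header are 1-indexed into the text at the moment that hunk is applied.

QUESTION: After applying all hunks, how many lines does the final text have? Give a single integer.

Answer: 17

Derivation:
Hunk 1: at line 7 remove [siazu,ogb,bkdja] add [fblds,karc,muj] -> 13 lines: ihs eyivu vmnc kfk dyzhc ukpc vke fblds karc muj qsn gjsa zrmlm
Hunk 2: at line 1 remove [eyivu,vmnc,kfk] add [ggvy,ioi] -> 12 lines: ihs ggvy ioi dyzhc ukpc vke fblds karc muj qsn gjsa zrmlm
Hunk 3: at line 1 remove [ggvy] add [dbmy,uyaca] -> 13 lines: ihs dbmy uyaca ioi dyzhc ukpc vke fblds karc muj qsn gjsa zrmlm
Hunk 4: at line 6 remove [vke] add [yofo,ggf,onjv] -> 15 lines: ihs dbmy uyaca ioi dyzhc ukpc yofo ggf onjv fblds karc muj qsn gjsa zrmlm
Hunk 5: at line 1 remove [dbmy] add [dig,cvfsd,uaizl] -> 17 lines: ihs dig cvfsd uaizl uyaca ioi dyzhc ukpc yofo ggf onjv fblds karc muj qsn gjsa zrmlm
Hunk 6: at line 6 remove [ukpc,yofo] add [bfzh,mpi,qnuw] -> 18 lines: ihs dig cvfsd uaizl uyaca ioi dyzhc bfzh mpi qnuw ggf onjv fblds karc muj qsn gjsa zrmlm
Hunk 7: at line 6 remove [dyzhc,bfzh,mpi] add [npnn,ohmhb] -> 17 lines: ihs dig cvfsd uaizl uyaca ioi npnn ohmhb qnuw ggf onjv fblds karc muj qsn gjsa zrmlm
Final line count: 17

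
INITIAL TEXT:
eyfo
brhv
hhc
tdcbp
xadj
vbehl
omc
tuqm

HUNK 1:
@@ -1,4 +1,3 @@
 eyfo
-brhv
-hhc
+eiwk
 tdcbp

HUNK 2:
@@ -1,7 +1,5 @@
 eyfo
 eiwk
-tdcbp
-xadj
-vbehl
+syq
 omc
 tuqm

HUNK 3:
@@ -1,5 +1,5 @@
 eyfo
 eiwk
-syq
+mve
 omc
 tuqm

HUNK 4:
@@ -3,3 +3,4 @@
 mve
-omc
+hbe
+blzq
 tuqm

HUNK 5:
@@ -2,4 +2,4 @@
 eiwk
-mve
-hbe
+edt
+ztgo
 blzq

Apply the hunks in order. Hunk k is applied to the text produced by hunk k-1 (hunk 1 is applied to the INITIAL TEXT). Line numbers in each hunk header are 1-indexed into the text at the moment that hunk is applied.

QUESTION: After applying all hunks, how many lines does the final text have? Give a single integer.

Answer: 6

Derivation:
Hunk 1: at line 1 remove [brhv,hhc] add [eiwk] -> 7 lines: eyfo eiwk tdcbp xadj vbehl omc tuqm
Hunk 2: at line 1 remove [tdcbp,xadj,vbehl] add [syq] -> 5 lines: eyfo eiwk syq omc tuqm
Hunk 3: at line 1 remove [syq] add [mve] -> 5 lines: eyfo eiwk mve omc tuqm
Hunk 4: at line 3 remove [omc] add [hbe,blzq] -> 6 lines: eyfo eiwk mve hbe blzq tuqm
Hunk 5: at line 2 remove [mve,hbe] add [edt,ztgo] -> 6 lines: eyfo eiwk edt ztgo blzq tuqm
Final line count: 6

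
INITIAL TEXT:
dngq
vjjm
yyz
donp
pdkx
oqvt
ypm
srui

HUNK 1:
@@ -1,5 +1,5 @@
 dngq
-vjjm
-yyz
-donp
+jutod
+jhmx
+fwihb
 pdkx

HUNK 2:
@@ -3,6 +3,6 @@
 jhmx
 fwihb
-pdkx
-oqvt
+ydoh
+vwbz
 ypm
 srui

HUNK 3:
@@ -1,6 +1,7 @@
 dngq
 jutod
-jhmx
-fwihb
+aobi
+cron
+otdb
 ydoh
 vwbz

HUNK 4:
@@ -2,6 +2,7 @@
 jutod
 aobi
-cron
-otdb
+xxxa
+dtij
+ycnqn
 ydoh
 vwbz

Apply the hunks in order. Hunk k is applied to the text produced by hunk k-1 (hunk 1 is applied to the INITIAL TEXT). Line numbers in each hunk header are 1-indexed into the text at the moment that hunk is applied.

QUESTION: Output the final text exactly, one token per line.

Answer: dngq
jutod
aobi
xxxa
dtij
ycnqn
ydoh
vwbz
ypm
srui

Derivation:
Hunk 1: at line 1 remove [vjjm,yyz,donp] add [jutod,jhmx,fwihb] -> 8 lines: dngq jutod jhmx fwihb pdkx oqvt ypm srui
Hunk 2: at line 3 remove [pdkx,oqvt] add [ydoh,vwbz] -> 8 lines: dngq jutod jhmx fwihb ydoh vwbz ypm srui
Hunk 3: at line 1 remove [jhmx,fwihb] add [aobi,cron,otdb] -> 9 lines: dngq jutod aobi cron otdb ydoh vwbz ypm srui
Hunk 4: at line 2 remove [cron,otdb] add [xxxa,dtij,ycnqn] -> 10 lines: dngq jutod aobi xxxa dtij ycnqn ydoh vwbz ypm srui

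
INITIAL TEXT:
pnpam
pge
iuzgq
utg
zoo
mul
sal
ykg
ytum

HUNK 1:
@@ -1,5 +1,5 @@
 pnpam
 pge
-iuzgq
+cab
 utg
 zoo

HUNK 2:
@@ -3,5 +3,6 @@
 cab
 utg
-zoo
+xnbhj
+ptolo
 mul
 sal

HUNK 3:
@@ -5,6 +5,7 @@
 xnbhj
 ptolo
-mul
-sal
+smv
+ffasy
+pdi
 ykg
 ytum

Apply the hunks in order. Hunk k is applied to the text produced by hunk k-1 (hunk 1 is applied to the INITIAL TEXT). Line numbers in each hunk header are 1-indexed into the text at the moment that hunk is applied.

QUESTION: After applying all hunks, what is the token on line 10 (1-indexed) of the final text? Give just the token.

Answer: ykg

Derivation:
Hunk 1: at line 1 remove [iuzgq] add [cab] -> 9 lines: pnpam pge cab utg zoo mul sal ykg ytum
Hunk 2: at line 3 remove [zoo] add [xnbhj,ptolo] -> 10 lines: pnpam pge cab utg xnbhj ptolo mul sal ykg ytum
Hunk 3: at line 5 remove [mul,sal] add [smv,ffasy,pdi] -> 11 lines: pnpam pge cab utg xnbhj ptolo smv ffasy pdi ykg ytum
Final line 10: ykg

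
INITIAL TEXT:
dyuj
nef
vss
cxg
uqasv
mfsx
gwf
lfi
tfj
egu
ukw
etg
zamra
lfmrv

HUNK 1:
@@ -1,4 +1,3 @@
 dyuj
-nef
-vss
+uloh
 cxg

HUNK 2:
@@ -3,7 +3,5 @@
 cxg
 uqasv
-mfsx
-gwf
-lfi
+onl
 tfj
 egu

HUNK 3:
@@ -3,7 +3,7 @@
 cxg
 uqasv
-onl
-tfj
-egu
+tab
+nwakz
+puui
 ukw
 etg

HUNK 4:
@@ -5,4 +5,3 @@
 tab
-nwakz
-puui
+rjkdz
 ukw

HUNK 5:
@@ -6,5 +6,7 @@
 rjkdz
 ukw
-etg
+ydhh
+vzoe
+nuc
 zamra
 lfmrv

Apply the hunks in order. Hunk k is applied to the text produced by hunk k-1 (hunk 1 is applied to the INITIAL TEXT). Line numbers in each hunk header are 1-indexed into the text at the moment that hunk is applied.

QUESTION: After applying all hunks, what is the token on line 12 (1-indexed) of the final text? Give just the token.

Answer: lfmrv

Derivation:
Hunk 1: at line 1 remove [nef,vss] add [uloh] -> 13 lines: dyuj uloh cxg uqasv mfsx gwf lfi tfj egu ukw etg zamra lfmrv
Hunk 2: at line 3 remove [mfsx,gwf,lfi] add [onl] -> 11 lines: dyuj uloh cxg uqasv onl tfj egu ukw etg zamra lfmrv
Hunk 3: at line 3 remove [onl,tfj,egu] add [tab,nwakz,puui] -> 11 lines: dyuj uloh cxg uqasv tab nwakz puui ukw etg zamra lfmrv
Hunk 4: at line 5 remove [nwakz,puui] add [rjkdz] -> 10 lines: dyuj uloh cxg uqasv tab rjkdz ukw etg zamra lfmrv
Hunk 5: at line 6 remove [etg] add [ydhh,vzoe,nuc] -> 12 lines: dyuj uloh cxg uqasv tab rjkdz ukw ydhh vzoe nuc zamra lfmrv
Final line 12: lfmrv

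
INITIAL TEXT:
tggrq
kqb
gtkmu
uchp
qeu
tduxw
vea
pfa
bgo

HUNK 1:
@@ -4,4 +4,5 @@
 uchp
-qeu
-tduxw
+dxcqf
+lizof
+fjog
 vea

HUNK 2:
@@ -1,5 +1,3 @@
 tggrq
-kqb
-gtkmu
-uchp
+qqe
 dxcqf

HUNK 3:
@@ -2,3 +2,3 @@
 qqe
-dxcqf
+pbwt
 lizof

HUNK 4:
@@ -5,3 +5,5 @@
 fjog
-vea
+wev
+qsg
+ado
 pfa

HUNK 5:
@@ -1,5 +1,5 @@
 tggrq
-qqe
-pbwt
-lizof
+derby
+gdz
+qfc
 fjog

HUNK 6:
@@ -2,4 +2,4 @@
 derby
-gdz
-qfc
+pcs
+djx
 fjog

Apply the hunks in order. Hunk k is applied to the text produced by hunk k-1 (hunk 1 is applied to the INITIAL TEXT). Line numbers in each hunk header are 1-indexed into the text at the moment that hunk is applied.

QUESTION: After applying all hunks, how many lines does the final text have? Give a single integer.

Answer: 10

Derivation:
Hunk 1: at line 4 remove [qeu,tduxw] add [dxcqf,lizof,fjog] -> 10 lines: tggrq kqb gtkmu uchp dxcqf lizof fjog vea pfa bgo
Hunk 2: at line 1 remove [kqb,gtkmu,uchp] add [qqe] -> 8 lines: tggrq qqe dxcqf lizof fjog vea pfa bgo
Hunk 3: at line 2 remove [dxcqf] add [pbwt] -> 8 lines: tggrq qqe pbwt lizof fjog vea pfa bgo
Hunk 4: at line 5 remove [vea] add [wev,qsg,ado] -> 10 lines: tggrq qqe pbwt lizof fjog wev qsg ado pfa bgo
Hunk 5: at line 1 remove [qqe,pbwt,lizof] add [derby,gdz,qfc] -> 10 lines: tggrq derby gdz qfc fjog wev qsg ado pfa bgo
Hunk 6: at line 2 remove [gdz,qfc] add [pcs,djx] -> 10 lines: tggrq derby pcs djx fjog wev qsg ado pfa bgo
Final line count: 10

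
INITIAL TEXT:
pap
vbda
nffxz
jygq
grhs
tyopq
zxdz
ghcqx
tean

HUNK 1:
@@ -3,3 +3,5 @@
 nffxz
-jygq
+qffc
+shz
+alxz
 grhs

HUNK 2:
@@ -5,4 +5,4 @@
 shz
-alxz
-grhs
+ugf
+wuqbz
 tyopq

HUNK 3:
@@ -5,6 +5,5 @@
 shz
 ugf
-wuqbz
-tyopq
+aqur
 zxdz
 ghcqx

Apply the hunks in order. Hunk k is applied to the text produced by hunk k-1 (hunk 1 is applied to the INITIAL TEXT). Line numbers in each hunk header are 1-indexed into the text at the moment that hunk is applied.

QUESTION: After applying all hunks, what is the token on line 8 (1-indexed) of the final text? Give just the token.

Hunk 1: at line 3 remove [jygq] add [qffc,shz,alxz] -> 11 lines: pap vbda nffxz qffc shz alxz grhs tyopq zxdz ghcqx tean
Hunk 2: at line 5 remove [alxz,grhs] add [ugf,wuqbz] -> 11 lines: pap vbda nffxz qffc shz ugf wuqbz tyopq zxdz ghcqx tean
Hunk 3: at line 5 remove [wuqbz,tyopq] add [aqur] -> 10 lines: pap vbda nffxz qffc shz ugf aqur zxdz ghcqx tean
Final line 8: zxdz

Answer: zxdz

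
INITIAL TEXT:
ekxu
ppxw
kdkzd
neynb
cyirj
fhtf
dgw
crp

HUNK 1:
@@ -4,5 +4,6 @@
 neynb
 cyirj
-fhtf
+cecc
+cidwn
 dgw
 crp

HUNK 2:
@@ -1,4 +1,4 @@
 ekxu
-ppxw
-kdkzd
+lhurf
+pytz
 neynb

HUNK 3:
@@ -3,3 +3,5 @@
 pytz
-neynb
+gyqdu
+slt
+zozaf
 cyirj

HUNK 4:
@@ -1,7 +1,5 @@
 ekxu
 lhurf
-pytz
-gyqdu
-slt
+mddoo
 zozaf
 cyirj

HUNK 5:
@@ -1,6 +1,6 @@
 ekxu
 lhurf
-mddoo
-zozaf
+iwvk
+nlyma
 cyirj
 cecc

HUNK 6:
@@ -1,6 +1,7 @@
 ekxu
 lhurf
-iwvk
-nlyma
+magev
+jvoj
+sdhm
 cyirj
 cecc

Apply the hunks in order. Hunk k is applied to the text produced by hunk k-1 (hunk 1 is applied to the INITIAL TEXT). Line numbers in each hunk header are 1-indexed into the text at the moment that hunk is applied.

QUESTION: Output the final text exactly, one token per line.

Hunk 1: at line 4 remove [fhtf] add [cecc,cidwn] -> 9 lines: ekxu ppxw kdkzd neynb cyirj cecc cidwn dgw crp
Hunk 2: at line 1 remove [ppxw,kdkzd] add [lhurf,pytz] -> 9 lines: ekxu lhurf pytz neynb cyirj cecc cidwn dgw crp
Hunk 3: at line 3 remove [neynb] add [gyqdu,slt,zozaf] -> 11 lines: ekxu lhurf pytz gyqdu slt zozaf cyirj cecc cidwn dgw crp
Hunk 4: at line 1 remove [pytz,gyqdu,slt] add [mddoo] -> 9 lines: ekxu lhurf mddoo zozaf cyirj cecc cidwn dgw crp
Hunk 5: at line 1 remove [mddoo,zozaf] add [iwvk,nlyma] -> 9 lines: ekxu lhurf iwvk nlyma cyirj cecc cidwn dgw crp
Hunk 6: at line 1 remove [iwvk,nlyma] add [magev,jvoj,sdhm] -> 10 lines: ekxu lhurf magev jvoj sdhm cyirj cecc cidwn dgw crp

Answer: ekxu
lhurf
magev
jvoj
sdhm
cyirj
cecc
cidwn
dgw
crp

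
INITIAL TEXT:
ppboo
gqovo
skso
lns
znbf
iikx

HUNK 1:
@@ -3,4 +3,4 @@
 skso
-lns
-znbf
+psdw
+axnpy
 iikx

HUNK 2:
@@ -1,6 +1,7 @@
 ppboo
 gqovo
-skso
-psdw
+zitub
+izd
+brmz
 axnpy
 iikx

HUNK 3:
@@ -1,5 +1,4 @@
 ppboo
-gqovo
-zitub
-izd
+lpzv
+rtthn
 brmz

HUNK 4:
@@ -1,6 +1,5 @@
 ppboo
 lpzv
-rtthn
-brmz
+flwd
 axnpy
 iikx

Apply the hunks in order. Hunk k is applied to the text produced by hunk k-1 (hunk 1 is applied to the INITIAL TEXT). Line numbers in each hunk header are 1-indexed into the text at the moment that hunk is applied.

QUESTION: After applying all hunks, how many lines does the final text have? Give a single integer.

Hunk 1: at line 3 remove [lns,znbf] add [psdw,axnpy] -> 6 lines: ppboo gqovo skso psdw axnpy iikx
Hunk 2: at line 1 remove [skso,psdw] add [zitub,izd,brmz] -> 7 lines: ppboo gqovo zitub izd brmz axnpy iikx
Hunk 3: at line 1 remove [gqovo,zitub,izd] add [lpzv,rtthn] -> 6 lines: ppboo lpzv rtthn brmz axnpy iikx
Hunk 4: at line 1 remove [rtthn,brmz] add [flwd] -> 5 lines: ppboo lpzv flwd axnpy iikx
Final line count: 5

Answer: 5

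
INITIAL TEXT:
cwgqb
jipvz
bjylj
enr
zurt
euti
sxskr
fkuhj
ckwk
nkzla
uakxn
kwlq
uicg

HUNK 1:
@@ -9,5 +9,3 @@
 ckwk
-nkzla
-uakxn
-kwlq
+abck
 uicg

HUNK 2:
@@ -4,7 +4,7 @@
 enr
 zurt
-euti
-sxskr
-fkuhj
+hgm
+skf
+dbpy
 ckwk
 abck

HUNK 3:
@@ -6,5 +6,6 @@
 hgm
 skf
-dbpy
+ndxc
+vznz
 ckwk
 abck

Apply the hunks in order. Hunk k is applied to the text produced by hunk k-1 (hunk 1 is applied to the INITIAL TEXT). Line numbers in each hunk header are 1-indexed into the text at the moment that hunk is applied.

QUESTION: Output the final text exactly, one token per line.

Hunk 1: at line 9 remove [nkzla,uakxn,kwlq] add [abck] -> 11 lines: cwgqb jipvz bjylj enr zurt euti sxskr fkuhj ckwk abck uicg
Hunk 2: at line 4 remove [euti,sxskr,fkuhj] add [hgm,skf,dbpy] -> 11 lines: cwgqb jipvz bjylj enr zurt hgm skf dbpy ckwk abck uicg
Hunk 3: at line 6 remove [dbpy] add [ndxc,vznz] -> 12 lines: cwgqb jipvz bjylj enr zurt hgm skf ndxc vznz ckwk abck uicg

Answer: cwgqb
jipvz
bjylj
enr
zurt
hgm
skf
ndxc
vznz
ckwk
abck
uicg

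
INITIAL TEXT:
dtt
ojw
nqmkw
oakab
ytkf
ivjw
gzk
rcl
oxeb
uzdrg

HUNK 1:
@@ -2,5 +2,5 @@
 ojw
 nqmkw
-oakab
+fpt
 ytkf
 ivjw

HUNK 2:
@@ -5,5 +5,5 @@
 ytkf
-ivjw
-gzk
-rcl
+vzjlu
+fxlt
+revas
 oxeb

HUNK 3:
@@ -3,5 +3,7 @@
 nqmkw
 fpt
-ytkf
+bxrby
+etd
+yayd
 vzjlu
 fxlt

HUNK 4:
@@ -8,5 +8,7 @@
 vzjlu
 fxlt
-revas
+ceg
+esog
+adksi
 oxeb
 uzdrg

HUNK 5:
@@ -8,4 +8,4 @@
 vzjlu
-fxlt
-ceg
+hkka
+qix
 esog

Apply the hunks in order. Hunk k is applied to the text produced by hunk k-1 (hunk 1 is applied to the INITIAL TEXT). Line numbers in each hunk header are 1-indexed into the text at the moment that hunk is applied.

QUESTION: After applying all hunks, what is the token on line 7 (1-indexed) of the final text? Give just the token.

Hunk 1: at line 2 remove [oakab] add [fpt] -> 10 lines: dtt ojw nqmkw fpt ytkf ivjw gzk rcl oxeb uzdrg
Hunk 2: at line 5 remove [ivjw,gzk,rcl] add [vzjlu,fxlt,revas] -> 10 lines: dtt ojw nqmkw fpt ytkf vzjlu fxlt revas oxeb uzdrg
Hunk 3: at line 3 remove [ytkf] add [bxrby,etd,yayd] -> 12 lines: dtt ojw nqmkw fpt bxrby etd yayd vzjlu fxlt revas oxeb uzdrg
Hunk 4: at line 8 remove [revas] add [ceg,esog,adksi] -> 14 lines: dtt ojw nqmkw fpt bxrby etd yayd vzjlu fxlt ceg esog adksi oxeb uzdrg
Hunk 5: at line 8 remove [fxlt,ceg] add [hkka,qix] -> 14 lines: dtt ojw nqmkw fpt bxrby etd yayd vzjlu hkka qix esog adksi oxeb uzdrg
Final line 7: yayd

Answer: yayd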